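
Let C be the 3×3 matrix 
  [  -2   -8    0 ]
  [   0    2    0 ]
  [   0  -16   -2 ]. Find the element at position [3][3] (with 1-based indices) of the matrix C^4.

16

Characteristic polynomial: r^3 + 2r^2 - 4r - 8 = (r - 2)(r + 2)^2, so the eigenvalues are -2, -2, 2.
r=-2: eigenvector (1, 0, 2).
r=-2: eigenvector (-2, 0, -3).
r=2: eigenvector (-2, 1, -4).
P = [[1, -2, -2], [0, 0, 1], [2, -3, -4]], D = diag(-2, -2, 2), P⁻¹ = [[-3, 2, 2], [-2, 0, 1], [0, 1, 0]].
C⁴ = P·diag(16, 16, 16)·P⁻¹ = [[16, 0, 0], [0, 16, 0], [0, 0, 16]].
The requested entry is 16.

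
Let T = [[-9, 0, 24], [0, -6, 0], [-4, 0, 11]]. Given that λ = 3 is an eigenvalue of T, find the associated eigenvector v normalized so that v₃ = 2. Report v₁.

4

T − 3I = [[-12, 0, 24], [0, -9, 0], [-4, 0, 8]].
Solving (T − 3I)v = 0 gives the eigenspace spanned by (4, 0, 2).
With v₃ = 2, v = (4, 0, 2), so v₁ = 4.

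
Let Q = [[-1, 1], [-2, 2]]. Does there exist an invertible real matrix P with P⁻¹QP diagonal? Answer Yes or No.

Yes

Characteristic polynomial: p(μ) = μ^2 - μ = μ(μ - 1).
All 2 eigenvalues are distinct, so Q is diagonalizable.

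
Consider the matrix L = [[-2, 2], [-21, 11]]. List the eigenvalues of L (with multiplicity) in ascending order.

4, 5

Characteristic polynomial: p(r) = r^2 - 9r + 20 = (r - 5)(r - 4).
Roots (with multiplicity): 4, 5.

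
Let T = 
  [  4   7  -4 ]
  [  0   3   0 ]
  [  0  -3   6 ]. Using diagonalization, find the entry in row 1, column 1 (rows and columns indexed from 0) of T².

9

Characteristic polynomial: s^3 - 13s^2 + 54s - 72 = (s - 6)(s - 4)(s - 3), so the eigenvalues are 3, 4, 6.
s=4: eigenvector (1, 0, 0).
s=6: eigenvector (-2, 0, 1).
s=3: eigenvector (-3, 1, 1).
P = [[1, -2, -3], [0, 0, 1], [0, 1, 1]], D = diag(4, 6, 3), P⁻¹ = [[1, 1, 2], [0, -1, 1], [0, 1, 0]].
T² = P·diag(16, 36, 9)·P⁻¹ = [[16, 61, -40], [0, 9, 0], [0, -27, 36]].
The requested entry is 9.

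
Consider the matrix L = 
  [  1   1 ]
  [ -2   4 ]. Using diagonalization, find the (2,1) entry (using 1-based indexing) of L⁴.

Characteristic polynomial: s^2 - 5s + 6 = (s - 3)(s - 2), so the eigenvalues are 2, 3.
s=2: eigenvector (1, 1).
s=3: eigenvector (1, 2).
P = [[1, 1], [1, 2]], D = diag(2, 3), P⁻¹ = [[2, -1], [-1, 1]].
L⁴ = P·diag(16, 81)·P⁻¹ = [[-49, 65], [-130, 146]].
The requested entry is -130.

-130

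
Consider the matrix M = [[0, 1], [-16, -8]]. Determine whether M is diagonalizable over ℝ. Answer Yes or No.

No

Characteristic polynomial: p(μ) = μ^2 + 8μ + 16 = (μ + 4)^2.
μ = -4 has algebraic multiplicity 2; rank(M + 4I) = 1, so geometric multiplicity = 1.
Geometric multiplicity < algebraic multiplicity, so M is not diagonalizable.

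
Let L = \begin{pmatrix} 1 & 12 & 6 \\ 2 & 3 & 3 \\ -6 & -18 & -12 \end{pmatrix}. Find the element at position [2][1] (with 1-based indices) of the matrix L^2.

-10

Characteristic polynomial: t^3 + 8t^2 + 21t + 18 = (t + 2)(t + 3)^2, so the eigenvalues are -3, -3, -2.
t=-3: eigenvector (0, 1, -2).
t=-3: eigenvector (-3, 0, 2).
t=-2: eigenvector (-2, -1, 3).
P = [[0, -3, -2], [1, 0, -1], [-2, 2, 3]], D = diag(-3, -3, -2), P⁻¹ = [[-2, -5, -3], [1, 4, 2], [-2, -6, -3]].
L² = P·diag(9, 9, 4)·P⁻¹ = [[-11, -60, -30], [-10, -21, -15], [30, 90, 54]].
The requested entry is -10.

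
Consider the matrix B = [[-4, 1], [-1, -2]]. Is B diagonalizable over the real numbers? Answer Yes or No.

Characteristic polynomial: p(μ) = μ^2 + 6μ + 9 = (μ + 3)^2.
μ = -3 has algebraic multiplicity 2; rank(B + 3I) = 1, so geometric multiplicity = 1.
Geometric multiplicity < algebraic multiplicity, so B is not diagonalizable.

No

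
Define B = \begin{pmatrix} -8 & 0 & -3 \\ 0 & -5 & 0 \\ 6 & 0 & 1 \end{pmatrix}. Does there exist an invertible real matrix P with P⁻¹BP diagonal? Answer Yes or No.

Yes

Characteristic polynomial: p(λ) = λ^3 + 12λ^2 + 45λ + 50 = (λ + 2)(λ + 5)^2.
λ = -5 has algebraic multiplicity 2; rank(B + 5I) = 1, so geometric multiplicity = 2.
Every eigenvalue has geometric = algebraic multiplicity, so B is diagonalizable.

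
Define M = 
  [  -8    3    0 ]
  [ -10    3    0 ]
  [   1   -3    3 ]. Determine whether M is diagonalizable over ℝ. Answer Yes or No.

Yes

Characteristic polynomial: p(r) = r^3 + 2r^2 - 9r - 18 = (r - 3)(r + 2)(r + 3).
All 3 eigenvalues are distinct, so M is diagonalizable.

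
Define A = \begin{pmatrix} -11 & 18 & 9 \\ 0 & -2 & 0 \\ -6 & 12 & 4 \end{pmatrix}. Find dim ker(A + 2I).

2

A + 2I = [[-9, 18, 9], [0, 0, 0], [-6, 12, 6]].
This matrix has rank 1, so its null space has dimension 3 − 1 = 2.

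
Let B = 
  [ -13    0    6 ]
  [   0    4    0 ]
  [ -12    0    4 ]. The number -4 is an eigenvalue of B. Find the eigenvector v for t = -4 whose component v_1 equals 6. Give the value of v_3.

9

B + 4I = [[-9, 0, 6], [0, 8, 0], [-12, 0, 8]].
Solving (B + 4I)v = 0 gives the eigenspace spanned by (6, 0, 9).
With v_1 = 6, v = (6, 0, 9), so v_3 = 9.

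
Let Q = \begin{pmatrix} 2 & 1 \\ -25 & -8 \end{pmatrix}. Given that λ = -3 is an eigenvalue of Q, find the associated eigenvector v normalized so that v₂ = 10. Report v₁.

Q + 3I = [[5, 1], [-25, -5]].
Solving (Q + 3I)v = 0 gives the eigenspace spanned by (-2, 10).
With v₂ = 10, v = (-2, 10), so v₁ = -2.

-2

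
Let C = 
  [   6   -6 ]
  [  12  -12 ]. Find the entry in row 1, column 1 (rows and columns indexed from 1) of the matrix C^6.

Characteristic polynomial: s^2 + 6s = s(s + 6), so the eigenvalues are -6, 0.
s=-6: eigenvector (-1, -2).
s=0: eigenvector (1, 1).
P = [[-1, 1], [-2, 1]], D = diag(-6, 0), P⁻¹ = [[1, -1], [2, -1]].
C⁶ = P·diag(46656, 0)·P⁻¹ = [[-46656, 46656], [-93312, 93312]].
The requested entry is -46656.

-46656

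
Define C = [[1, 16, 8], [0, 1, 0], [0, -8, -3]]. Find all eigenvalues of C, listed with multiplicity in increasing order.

-3, 1, 1

Characteristic polynomial: p(λ) = λ^3 + λ^2 - 5λ + 3 = (λ - 1)^2(λ + 3).
Roots (with multiplicity): -3, 1, 1.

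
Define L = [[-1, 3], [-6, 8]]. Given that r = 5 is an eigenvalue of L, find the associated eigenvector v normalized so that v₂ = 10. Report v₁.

L − 5I = [[-6, 3], [-6, 3]].
Solving (L − 5I)v = 0 gives the eigenspace spanned by (5, 10).
With v₂ = 10, v = (5, 10), so v₁ = 5.

5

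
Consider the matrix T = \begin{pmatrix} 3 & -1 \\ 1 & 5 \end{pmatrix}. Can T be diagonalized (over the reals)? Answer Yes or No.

No

Characteristic polynomial: p(λ) = λ^2 - 8λ + 16 = (λ - 4)^2.
λ = 4 has algebraic multiplicity 2; rank(T − 4I) = 1, so geometric multiplicity = 1.
Geometric multiplicity < algebraic multiplicity, so T is not diagonalizable.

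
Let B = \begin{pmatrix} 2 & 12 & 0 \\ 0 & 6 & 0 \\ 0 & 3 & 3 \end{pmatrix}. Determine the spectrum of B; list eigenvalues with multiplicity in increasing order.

Characteristic polynomial: p(μ) = μ^3 - 11μ^2 + 36μ - 36 = (μ - 6)(μ - 3)(μ - 2).
Roots (with multiplicity): 2, 3, 6.

2, 3, 6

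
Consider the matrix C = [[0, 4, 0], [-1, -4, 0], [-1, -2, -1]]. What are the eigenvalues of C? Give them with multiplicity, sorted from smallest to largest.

Characteristic polynomial: p(μ) = μ^3 + 5μ^2 + 8μ + 4 = (μ + 1)(μ + 2)^2.
Roots (with multiplicity): -2, -2, -1.

-2, -2, -1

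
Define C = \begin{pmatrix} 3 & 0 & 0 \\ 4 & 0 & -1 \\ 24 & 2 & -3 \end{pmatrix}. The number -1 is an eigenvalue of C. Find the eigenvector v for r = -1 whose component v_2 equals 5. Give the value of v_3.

5

C + 1I = [[4, 0, 0], [4, 1, -1], [24, 2, -2]].
Solving (C + 1I)v = 0 gives the eigenspace spanned by (0, 5, 5).
With v_2 = 5, v = (0, 5, 5), so v_3 = 5.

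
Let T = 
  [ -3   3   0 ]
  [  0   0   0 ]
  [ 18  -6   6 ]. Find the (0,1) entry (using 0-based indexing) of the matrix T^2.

-9

Characteristic polynomial: r^3 - 3r^2 - 18r = r(r - 6)(r + 3), so the eigenvalues are -3, 0, 6.
r=-3: eigenvector (1, 0, -2).
r=6: eigenvector (0, 0, 1).
r=0: eigenvector (1, 1, -2).
P = [[1, 0, 1], [0, 0, 1], [-2, 1, -2]], D = diag(-3, 6, 0), P⁻¹ = [[1, -1, 0], [2, 0, 1], [0, 1, 0]].
T² = P·diag(9, 36, 0)·P⁻¹ = [[9, -9, 0], [0, 0, 0], [54, 18, 36]].
The requested entry is -9.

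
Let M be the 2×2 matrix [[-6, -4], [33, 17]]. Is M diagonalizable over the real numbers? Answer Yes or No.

Characteristic polynomial: p(s) = s^2 - 11s + 30 = (s - 6)(s - 5).
All 2 eigenvalues are distinct, so M is diagonalizable.

Yes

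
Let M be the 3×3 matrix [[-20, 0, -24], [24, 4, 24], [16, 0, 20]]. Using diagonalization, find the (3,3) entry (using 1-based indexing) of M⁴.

256

Characteristic polynomial: s^3 - 4s^2 - 16s + 64 = (s - 4)^2(s + 4), so the eigenvalues are -4, 4, 4.
s=4: eigenvector (1, -1, -1).
s=4: eigenvector (0, 1, 0).
s=-4: eigenvector (3, -3, -2).
P = [[1, 0, 3], [-1, 1, -3], [-1, 0, -2]], D = diag(4, 4, -4), P⁻¹ = [[-2, 0, -3], [1, 1, 0], [1, 0, 1]].
M⁴ = P·diag(256, 256, 256)·P⁻¹ = [[256, 0, 0], [0, 256, 0], [0, 0, 256]].
The requested entry is 256.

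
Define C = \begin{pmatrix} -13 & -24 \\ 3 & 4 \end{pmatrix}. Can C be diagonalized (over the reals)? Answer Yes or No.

Characteristic polynomial: p(λ) = λ^2 + 9λ + 20 = (λ + 4)(λ + 5).
All 2 eigenvalues are distinct, so C is diagonalizable.

Yes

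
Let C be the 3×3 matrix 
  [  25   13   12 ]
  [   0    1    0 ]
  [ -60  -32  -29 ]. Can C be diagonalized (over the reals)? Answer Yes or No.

Characteristic polynomial: p(r) = r^3 + 3r^2 - 9r + 5 = (r - 1)^2(r + 5).
r = 1 has algebraic multiplicity 2; rank(C − 1I) = 2, so geometric multiplicity = 1.
Geometric multiplicity < algebraic multiplicity, so C is not diagonalizable.

No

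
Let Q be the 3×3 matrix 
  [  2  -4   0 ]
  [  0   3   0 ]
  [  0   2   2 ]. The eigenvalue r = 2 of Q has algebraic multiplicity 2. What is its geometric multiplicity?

2

Q − 2I = [[0, -4, 0], [0, 1, 0], [0, 2, 0]].
This matrix has rank 1, so its null space has dimension 3 − 1 = 2.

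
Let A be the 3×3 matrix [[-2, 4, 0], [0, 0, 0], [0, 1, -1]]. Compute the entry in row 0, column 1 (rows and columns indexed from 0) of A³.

16

Characteristic polynomial: λ^3 + 3λ^2 + 2λ = λ(λ + 1)(λ + 2), so the eigenvalues are -2, -1, 0.
λ=-2: eigenvector (1, 0, 0).
λ=0: eigenvector (2, 1, 1).
λ=-1: eigenvector (0, 0, 1).
P = [[1, 2, 0], [0, 1, 0], [0, 1, 1]], D = diag(-2, 0, -1), P⁻¹ = [[1, -2, 0], [0, 1, 0], [0, -1, 1]].
A³ = P·diag(-8, 0, -1)·P⁻¹ = [[-8, 16, 0], [0, 0, 0], [0, 1, -1]].
The requested entry is 16.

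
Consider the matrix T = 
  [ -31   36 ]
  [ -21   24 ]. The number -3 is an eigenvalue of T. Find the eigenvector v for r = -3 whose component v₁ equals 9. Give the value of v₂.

T + 3I = [[-28, 36], [-21, 27]].
Solving (T + 3I)v = 0 gives the eigenspace spanned by (9, 7).
With v₁ = 9, v = (9, 7), so v₂ = 7.

7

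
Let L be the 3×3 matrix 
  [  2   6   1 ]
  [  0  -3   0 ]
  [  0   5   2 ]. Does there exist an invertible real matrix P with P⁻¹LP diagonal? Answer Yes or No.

No

Characteristic polynomial: p(r) = r^3 - r^2 - 8r + 12 = (r - 2)^2(r + 3).
r = 2 has algebraic multiplicity 2; rank(L − 2I) = 2, so geometric multiplicity = 1.
Geometric multiplicity < algebraic multiplicity, so L is not diagonalizable.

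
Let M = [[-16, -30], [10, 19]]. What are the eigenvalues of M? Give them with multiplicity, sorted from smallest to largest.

Characteristic polynomial: p(λ) = λ^2 - 3λ - 4 = (λ - 4)(λ + 1).
Roots (with multiplicity): -1, 4.

-1, 4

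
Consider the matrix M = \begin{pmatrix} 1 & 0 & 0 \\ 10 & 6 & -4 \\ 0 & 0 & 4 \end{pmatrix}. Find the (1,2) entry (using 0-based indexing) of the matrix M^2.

Characteristic polynomial: λ^3 - 11λ^2 + 34λ - 24 = (λ - 6)(λ - 4)(λ - 1), so the eigenvalues are 1, 4, 6.
λ=1: eigenvector (1, -2, 0).
λ=4: eigenvector (0, 2, 1).
λ=6: eigenvector (0, 1, 0).
P = [[1, 0, 0], [-2, 2, 1], [0, 1, 0]], D = diag(1, 4, 6), P⁻¹ = [[1, 0, 0], [0, 0, 1], [2, 1, -2]].
M² = P·diag(1, 16, 36)·P⁻¹ = [[1, 0, 0], [70, 36, -40], [0, 0, 16]].
The requested entry is -40.

-40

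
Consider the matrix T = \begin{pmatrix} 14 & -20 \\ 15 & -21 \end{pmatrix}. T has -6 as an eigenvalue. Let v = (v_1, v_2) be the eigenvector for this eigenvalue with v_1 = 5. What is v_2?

T + 6I = [[20, -20], [15, -15]].
Solving (T + 6I)v = 0 gives the eigenspace spanned by (5, 5).
With v_1 = 5, v = (5, 5), so v_2 = 5.

5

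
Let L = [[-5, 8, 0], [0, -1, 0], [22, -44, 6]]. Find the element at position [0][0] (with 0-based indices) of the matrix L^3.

Characteristic polynomial: μ^3 - 31μ - 30 = (μ - 6)(μ + 1)(μ + 5), so the eigenvalues are -5, -1, 6.
μ=-5: eigenvector (1, 0, -2).
μ=-1: eigenvector (2, 1, 0).
μ=6: eigenvector (0, 0, 1).
P = [[1, 2, 0], [0, 1, 0], [-2, 0, 1]], D = diag(-5, -1, 6), P⁻¹ = [[1, -2, 0], [0, 1, 0], [2, -4, 1]].
L³ = P·diag(-125, -1, 216)·P⁻¹ = [[-125, 248, 0], [0, -1, 0], [682, -1364, 216]].
The requested entry is -125.

-125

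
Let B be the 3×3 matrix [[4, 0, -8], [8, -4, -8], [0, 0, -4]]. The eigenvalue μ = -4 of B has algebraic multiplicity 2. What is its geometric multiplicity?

B + 4I = [[8, 0, -8], [8, 0, -8], [0, 0, 0]].
This matrix has rank 1, so its null space has dimension 3 − 1 = 2.

2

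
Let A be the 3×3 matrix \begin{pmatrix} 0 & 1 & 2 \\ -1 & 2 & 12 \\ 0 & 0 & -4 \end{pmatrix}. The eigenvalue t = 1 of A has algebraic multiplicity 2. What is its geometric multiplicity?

1

A − 1I = [[-1, 1, 2], [-1, 1, 12], [0, 0, -5]].
This matrix has rank 2, so its null space has dimension 3 − 2 = 1.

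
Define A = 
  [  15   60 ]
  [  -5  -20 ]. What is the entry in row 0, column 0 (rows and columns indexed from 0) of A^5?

Characteristic polynomial: r^2 + 5r = r(r + 5), so the eigenvalues are -5, 0.
r=-5: eigenvector (-3, 1).
r=0: eigenvector (-4, 1).
P = [[-3, -4], [1, 1]], D = diag(-5, 0), P⁻¹ = [[1, 4], [-1, -3]].
A⁵ = P·diag(-3125, 0)·P⁻¹ = [[9375, 37500], [-3125, -12500]].
The requested entry is 9375.

9375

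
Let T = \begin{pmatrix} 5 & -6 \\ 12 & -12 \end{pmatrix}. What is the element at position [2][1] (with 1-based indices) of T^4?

-2100

Characteristic polynomial: s^2 + 7s + 12 = (s + 3)(s + 4), so the eigenvalues are -4, -3.
s=-3: eigenvector (3, 4).
s=-4: eigenvector (-2, -3).
P = [[3, -2], [4, -3]], D = diag(-3, -4), P⁻¹ = [[3, -2], [4, -3]].
T⁴ = P·diag(81, 256)·P⁻¹ = [[-1319, 1050], [-2100, 1656]].
The requested entry is -2100.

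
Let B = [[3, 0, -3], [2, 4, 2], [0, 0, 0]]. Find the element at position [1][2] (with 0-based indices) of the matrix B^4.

Characteristic polynomial: λ^3 - 7λ^2 + 12λ = λ(λ - 4)(λ - 3), so the eigenvalues are 0, 3, 4.
λ=3: eigenvector (1, -2, 0).
λ=4: eigenvector (0, 1, 0).
λ=0: eigenvector (1, -1, 1).
P = [[1, 0, 1], [-2, 1, -1], [0, 0, 1]], D = diag(3, 4, 0), P⁻¹ = [[1, 0, -1], [2, 1, -1], [0, 0, 1]].
B⁴ = P·diag(81, 256, 0)·P⁻¹ = [[81, 0, -81], [350, 256, -94], [0, 0, 0]].
The requested entry is -94.

-94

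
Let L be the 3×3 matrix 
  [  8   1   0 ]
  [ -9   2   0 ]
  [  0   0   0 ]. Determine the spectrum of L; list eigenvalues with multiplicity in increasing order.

Characteristic polynomial: p(r) = r^3 - 10r^2 + 25r = r(r - 5)^2.
Roots (with multiplicity): 0, 5, 5.

0, 5, 5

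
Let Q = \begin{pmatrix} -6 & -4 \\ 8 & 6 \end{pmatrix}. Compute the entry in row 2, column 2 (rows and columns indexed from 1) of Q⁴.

Characteristic polynomial: r^2 - 4 = (r - 2)(r + 2), so the eigenvalues are -2, 2.
r=2: eigenvector (1, -2).
r=-2: eigenvector (1, -1).
P = [[1, 1], [-2, -1]], D = diag(2, -2), P⁻¹ = [[-1, -1], [2, 1]].
Q⁴ = P·diag(16, 16)·P⁻¹ = [[16, 0], [0, 16]].
The requested entry is 16.

16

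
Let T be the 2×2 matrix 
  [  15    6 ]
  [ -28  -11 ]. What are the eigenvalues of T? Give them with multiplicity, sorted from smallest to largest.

Characteristic polynomial: p(r) = r^2 - 4r + 3 = (r - 3)(r - 1).
Roots (with multiplicity): 1, 3.

1, 3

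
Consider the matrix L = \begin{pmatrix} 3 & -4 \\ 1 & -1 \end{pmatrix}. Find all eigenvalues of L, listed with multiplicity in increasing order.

Characteristic polynomial: p(r) = r^2 - 2r + 1 = (r - 1)^2.
Roots (with multiplicity): 1, 1.

1, 1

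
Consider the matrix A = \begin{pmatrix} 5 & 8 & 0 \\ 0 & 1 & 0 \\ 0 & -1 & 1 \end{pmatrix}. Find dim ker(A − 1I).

1

A − 1I = [[4, 8, 0], [0, 0, 0], [0, -1, 0]].
This matrix has rank 2, so its null space has dimension 3 − 2 = 1.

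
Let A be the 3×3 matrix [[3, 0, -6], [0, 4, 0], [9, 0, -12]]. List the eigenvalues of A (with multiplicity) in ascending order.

Characteristic polynomial: p(t) = t^3 + 5t^2 - 18t - 72 = (t - 4)(t + 3)(t + 6).
Roots (with multiplicity): -6, -3, 4.

-6, -3, 4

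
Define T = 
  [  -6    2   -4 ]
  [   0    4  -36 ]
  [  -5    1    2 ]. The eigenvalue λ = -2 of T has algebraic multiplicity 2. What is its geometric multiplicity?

1

T + 2I = [[-4, 2, -4], [0, 6, -36], [-5, 1, 4]].
This matrix has rank 2, so its null space has dimension 3 − 2 = 1.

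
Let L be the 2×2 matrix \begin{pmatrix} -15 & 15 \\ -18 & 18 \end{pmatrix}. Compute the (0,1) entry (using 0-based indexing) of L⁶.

3645

Characteristic polynomial: t^2 - 3t = t(t - 3), so the eigenvalues are 0, 3.
t=3: eigenvector (5, 6).
t=0: eigenvector (1, 1).
P = [[5, 1], [6, 1]], D = diag(3, 0), P⁻¹ = [[-1, 1], [6, -5]].
L⁶ = P·diag(729, 0)·P⁻¹ = [[-3645, 3645], [-4374, 4374]].
The requested entry is 3645.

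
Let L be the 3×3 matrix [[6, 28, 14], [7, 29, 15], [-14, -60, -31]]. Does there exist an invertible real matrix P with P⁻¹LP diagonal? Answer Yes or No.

No

Characteristic polynomial: p(s) = s^3 - 4s^2 - 11s - 6 = (s - 6)(s + 1)^2.
s = -1 has algebraic multiplicity 2; rank(L + 1I) = 2, so geometric multiplicity = 1.
Geometric multiplicity < algebraic multiplicity, so L is not diagonalizable.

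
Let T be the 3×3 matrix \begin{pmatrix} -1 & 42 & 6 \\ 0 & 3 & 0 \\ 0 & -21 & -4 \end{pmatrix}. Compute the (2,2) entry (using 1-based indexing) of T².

Characteristic polynomial: r^3 + 2r^2 - 11r - 12 = (r - 3)(r + 1)(r + 4), so the eigenvalues are -4, -1, 3.
r=-1: eigenvector (1, 0, 0).
r=3: eigenvector (6, 1, -3).
r=-4: eigenvector (-2, 0, 1).
P = [[1, 6, -2], [0, 1, 0], [0, -3, 1]], D = diag(-1, 3, -4), P⁻¹ = [[1, 0, 2], [0, 1, 0], [0, 3, 1]].
T² = P·diag(1, 9, 16)·P⁻¹ = [[1, -42, -30], [0, 9, 0], [0, 21, 16]].
The requested entry is 9.

9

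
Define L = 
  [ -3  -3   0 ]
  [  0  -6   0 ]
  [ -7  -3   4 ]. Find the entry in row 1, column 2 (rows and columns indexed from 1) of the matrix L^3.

-189

Characteristic polynomial: t^3 + 5t^2 - 18t - 72 = (t - 4)(t + 3)(t + 6), so the eigenvalues are -6, -3, 4.
t=-3: eigenvector (1, 0, 1).
t=-6: eigenvector (1, 1, 1).
t=4: eigenvector (0, 0, 1).
P = [[1, 1, 0], [0, 1, 0], [1, 1, 1]], D = diag(-3, -6, 4), P⁻¹ = [[1, -1, 0], [0, 1, 0], [-1, 0, 1]].
L³ = P·diag(-27, -216, 64)·P⁻¹ = [[-27, -189, 0], [0, -216, 0], [-91, -189, 64]].
The requested entry is -189.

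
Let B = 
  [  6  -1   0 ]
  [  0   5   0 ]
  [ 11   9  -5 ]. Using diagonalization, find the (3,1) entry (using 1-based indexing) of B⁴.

Characteristic polynomial: t^3 - 6t^2 - 25t + 150 = (t - 6)(t - 5)(t + 5), so the eigenvalues are -5, 5, 6.
t=6: eigenvector (1, 0, 1).
t=-5: eigenvector (0, 0, 1).
t=5: eigenvector (1, 1, 2).
P = [[1, 0, 1], [0, 0, 1], [1, 1, 2]], D = diag(6, -5, 5), P⁻¹ = [[1, -1, 0], [-1, -1, 1], [0, 1, 0]].
B⁴ = P·diag(1296, 625, 625)·P⁻¹ = [[1296, -671, 0], [0, 625, 0], [671, -671, 625]].
The requested entry is 671.

671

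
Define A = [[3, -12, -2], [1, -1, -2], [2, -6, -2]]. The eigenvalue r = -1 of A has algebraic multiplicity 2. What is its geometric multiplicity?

A + 1I = [[4, -12, -2], [1, 0, -2], [2, -6, -1]].
This matrix has rank 2, so its null space has dimension 3 − 2 = 1.

1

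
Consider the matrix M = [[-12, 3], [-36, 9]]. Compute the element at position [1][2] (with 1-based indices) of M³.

27

Characteristic polynomial: t^2 + 3t = t(t + 3), so the eigenvalues are -3, 0.
t=-3: eigenvector (1, 3).
t=0: eigenvector (1, 4).
P = [[1, 1], [3, 4]], D = diag(-3, 0), P⁻¹ = [[4, -1], [-3, 1]].
M³ = P·diag(-27, 0)·P⁻¹ = [[-108, 27], [-324, 81]].
The requested entry is 27.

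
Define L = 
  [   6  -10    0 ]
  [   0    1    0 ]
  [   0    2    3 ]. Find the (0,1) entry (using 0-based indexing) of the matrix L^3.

-430

Characteristic polynomial: s^3 - 10s^2 + 27s - 18 = (s - 6)(s - 3)(s - 1), so the eigenvalues are 1, 3, 6.
s=6: eigenvector (1, 0, 0).
s=3: eigenvector (0, 0, 1).
s=1: eigenvector (2, 1, -1).
P = [[1, 0, 2], [0, 0, 1], [0, 1, -1]], D = diag(6, 3, 1), P⁻¹ = [[1, -2, 0], [0, 1, 1], [0, 1, 0]].
L³ = P·diag(216, 27, 1)·P⁻¹ = [[216, -430, 0], [0, 1, 0], [0, 26, 27]].
The requested entry is -430.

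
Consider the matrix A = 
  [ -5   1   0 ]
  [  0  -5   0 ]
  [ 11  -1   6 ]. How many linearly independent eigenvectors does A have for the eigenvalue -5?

1

A + 5I = [[0, 1, 0], [0, 0, 0], [11, -1, 11]].
This matrix has rank 2, so its null space has dimension 3 − 2 = 1.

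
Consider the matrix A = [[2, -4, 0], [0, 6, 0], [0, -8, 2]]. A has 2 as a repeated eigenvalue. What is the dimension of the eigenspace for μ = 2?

A − 2I = [[0, -4, 0], [0, 4, 0], [0, -8, 0]].
This matrix has rank 1, so its null space has dimension 3 − 1 = 2.

2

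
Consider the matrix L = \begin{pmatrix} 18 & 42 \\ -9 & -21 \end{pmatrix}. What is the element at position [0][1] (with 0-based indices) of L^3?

378

Characteristic polynomial: t^2 + 3t = t(t + 3), so the eigenvalues are -3, 0.
t=-3: eigenvector (-2, 1).
t=0: eigenvector (7, -3).
P = [[-2, 7], [1, -3]], D = diag(-3, 0), P⁻¹ = [[3, 7], [1, 2]].
L³ = P·diag(-27, 0)·P⁻¹ = [[162, 378], [-81, -189]].
The requested entry is 378.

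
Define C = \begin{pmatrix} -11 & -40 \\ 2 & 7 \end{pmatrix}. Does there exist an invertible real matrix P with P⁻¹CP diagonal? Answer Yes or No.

Yes

Characteristic polynomial: p(s) = s^2 + 4s + 3 = (s + 1)(s + 3).
All 2 eigenvalues are distinct, so C is diagonalizable.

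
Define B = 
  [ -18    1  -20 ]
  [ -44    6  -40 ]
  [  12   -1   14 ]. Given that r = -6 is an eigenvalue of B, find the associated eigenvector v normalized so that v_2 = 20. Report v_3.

B + 6I = [[-12, 1, -20], [-44, 12, -40], [12, -1, 20]].
Solving (B + 6I)v = 0 gives the eigenspace spanned by (10, 20, -5).
With v_2 = 20, v = (10, 20, -5), so v_3 = -5.

-5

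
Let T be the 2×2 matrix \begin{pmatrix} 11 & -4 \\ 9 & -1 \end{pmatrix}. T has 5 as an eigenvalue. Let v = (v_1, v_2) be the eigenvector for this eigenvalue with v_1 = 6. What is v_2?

T − 5I = [[6, -4], [9, -6]].
Solving (T − 5I)v = 0 gives the eigenspace spanned by (6, 9).
With v_1 = 6, v = (6, 9), so v_2 = 9.

9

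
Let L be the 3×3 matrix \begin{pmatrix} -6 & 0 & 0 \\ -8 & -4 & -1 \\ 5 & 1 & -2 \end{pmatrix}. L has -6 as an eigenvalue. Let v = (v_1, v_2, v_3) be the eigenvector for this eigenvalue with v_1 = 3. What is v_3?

L + 6I = [[0, 0, 0], [-8, 2, -1], [5, 1, 4]].
Solving (L + 6I)v = 0 gives the eigenspace spanned by (3, 9, -6).
With v_1 = 3, v = (3, 9, -6), so v_3 = -6.

-6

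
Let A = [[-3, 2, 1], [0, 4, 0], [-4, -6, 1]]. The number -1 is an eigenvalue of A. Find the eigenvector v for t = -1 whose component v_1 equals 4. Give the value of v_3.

8

A + 1I = [[-2, 2, 1], [0, 5, 0], [-4, -6, 2]].
Solving (A + 1I)v = 0 gives the eigenspace spanned by (4, 0, 8).
With v_1 = 4, v = (4, 0, 8), so v_3 = 8.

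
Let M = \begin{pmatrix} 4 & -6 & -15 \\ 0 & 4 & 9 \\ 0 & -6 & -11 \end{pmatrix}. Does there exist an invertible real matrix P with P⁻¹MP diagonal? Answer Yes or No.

Yes

Characteristic polynomial: p(t) = t^3 + 3t^2 - 18t - 40 = (t - 4)(t + 2)(t + 5).
All 3 eigenvalues are distinct, so M is diagonalizable.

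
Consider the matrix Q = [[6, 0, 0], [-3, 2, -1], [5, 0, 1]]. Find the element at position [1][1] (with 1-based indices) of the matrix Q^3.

216

Characteristic polynomial: λ^3 - 9λ^2 + 20λ - 12 = (λ - 6)(λ - 2)(λ - 1), so the eigenvalues are 1, 2, 6.
λ=6: eigenvector (1, -1, 1).
λ=1: eigenvector (0, 1, 1).
λ=2: eigenvector (0, 1, 0).
P = [[1, 0, 0], [-1, 1, 1], [1, 1, 0]], D = diag(6, 1, 2), P⁻¹ = [[1, 0, 0], [-1, 0, 1], [2, 1, -1]].
Q³ = P·diag(216, 1, 8)·P⁻¹ = [[216, 0, 0], [-201, 8, -7], [215, 0, 1]].
The requested entry is 216.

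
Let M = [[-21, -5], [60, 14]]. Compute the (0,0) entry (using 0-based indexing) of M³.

Characteristic polynomial: r^2 + 7r + 6 = (r + 1)(r + 6), so the eigenvalues are -6, -1.
r=-1: eigenvector (-1, 4).
r=-6: eigenvector (1, -3).
P = [[-1, 1], [4, -3]], D = diag(-1, -6), P⁻¹ = [[3, 1], [4, 1]].
M³ = P·diag(-1, -216)·P⁻¹ = [[-861, -215], [2580, 644]].
The requested entry is -861.

-861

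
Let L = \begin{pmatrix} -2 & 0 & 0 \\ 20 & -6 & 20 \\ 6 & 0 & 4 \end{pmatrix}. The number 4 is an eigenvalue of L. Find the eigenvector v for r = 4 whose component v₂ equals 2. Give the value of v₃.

1

L − 4I = [[-6, 0, 0], [20, -10, 20], [6, 0, 0]].
Solving (L − 4I)v = 0 gives the eigenspace spanned by (0, 2, 1).
With v₂ = 2, v = (0, 2, 1), so v₃ = 1.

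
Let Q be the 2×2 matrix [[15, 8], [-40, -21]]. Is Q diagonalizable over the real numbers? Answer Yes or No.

Characteristic polynomial: p(s) = s^2 + 6s + 5 = (s + 1)(s + 5).
All 2 eigenvalues are distinct, so Q is diagonalizable.

Yes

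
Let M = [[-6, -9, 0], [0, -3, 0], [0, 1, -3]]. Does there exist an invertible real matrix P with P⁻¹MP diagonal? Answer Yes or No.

No

Characteristic polynomial: p(s) = s^3 + 12s^2 + 45s + 54 = (s + 3)^2(s + 6).
s = -3 has algebraic multiplicity 2; rank(M + 3I) = 2, so geometric multiplicity = 1.
Geometric multiplicity < algebraic multiplicity, so M is not diagonalizable.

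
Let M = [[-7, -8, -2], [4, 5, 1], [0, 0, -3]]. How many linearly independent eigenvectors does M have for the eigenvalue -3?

1

M + 3I = [[-4, -8, -2], [4, 8, 1], [0, 0, 0]].
This matrix has rank 2, so its null space has dimension 3 − 2 = 1.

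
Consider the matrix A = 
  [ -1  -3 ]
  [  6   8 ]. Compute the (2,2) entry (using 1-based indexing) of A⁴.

Characteristic polynomial: μ^2 - 7μ + 10 = (μ - 5)(μ - 2), so the eigenvalues are 2, 5.
μ=5: eigenvector (1, -2).
μ=2: eigenvector (1, -1).
P = [[1, 1], [-2, -1]], D = diag(5, 2), P⁻¹ = [[-1, -1], [2, 1]].
A⁴ = P·diag(625, 16)·P⁻¹ = [[-593, -609], [1218, 1234]].
The requested entry is 1234.

1234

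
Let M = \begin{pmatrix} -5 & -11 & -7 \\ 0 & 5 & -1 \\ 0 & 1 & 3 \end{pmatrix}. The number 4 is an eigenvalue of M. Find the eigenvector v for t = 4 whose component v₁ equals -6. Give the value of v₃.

M − 4I = [[-9, -11, -7], [0, 1, -1], [0, 1, -1]].
Solving (M − 4I)v = 0 gives the eigenspace spanned by (-6, 3, 3).
With v₁ = -6, v = (-6, 3, 3), so v₃ = 3.

3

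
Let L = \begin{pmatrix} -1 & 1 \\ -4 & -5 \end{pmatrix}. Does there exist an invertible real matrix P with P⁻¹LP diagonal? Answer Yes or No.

Characteristic polynomial: p(s) = s^2 + 6s + 9 = (s + 3)^2.
s = -3 has algebraic multiplicity 2; rank(L + 3I) = 1, so geometric multiplicity = 1.
Geometric multiplicity < algebraic multiplicity, so L is not diagonalizable.

No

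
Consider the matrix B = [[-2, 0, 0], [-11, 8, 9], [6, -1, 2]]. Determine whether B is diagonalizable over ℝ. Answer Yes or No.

Characteristic polynomial: p(λ) = λ^3 - 8λ^2 + 5λ + 50 = (λ - 5)^2(λ + 2).
λ = 5 has algebraic multiplicity 2; rank(B − 5I) = 2, so geometric multiplicity = 1.
Geometric multiplicity < algebraic multiplicity, so B is not diagonalizable.

No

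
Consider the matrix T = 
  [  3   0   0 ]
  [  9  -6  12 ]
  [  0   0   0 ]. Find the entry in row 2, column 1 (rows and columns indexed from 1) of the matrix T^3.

243

Characteristic polynomial: μ^3 + 3μ^2 - 18μ = μ(μ - 3)(μ + 6), so the eigenvalues are -6, 0, 3.
μ=3: eigenvector (1, 1, 0).
μ=-6: eigenvector (0, 1, 0).
μ=0: eigenvector (0, 2, 1).
P = [[1, 0, 0], [1, 1, 2], [0, 0, 1]], D = diag(3, -6, 0), P⁻¹ = [[1, 0, 0], [-1, 1, -2], [0, 0, 1]].
T³ = P·diag(27, -216, 0)·P⁻¹ = [[27, 0, 0], [243, -216, 432], [0, 0, 0]].
The requested entry is 243.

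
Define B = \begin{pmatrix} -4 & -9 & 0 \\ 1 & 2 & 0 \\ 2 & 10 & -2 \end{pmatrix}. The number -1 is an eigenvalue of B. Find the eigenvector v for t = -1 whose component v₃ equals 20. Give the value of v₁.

B + 1I = [[-3, -9, 0], [1, 3, 0], [2, 10, -1]].
Solving (B + 1I)v = 0 gives the eigenspace spanned by (-15, 5, 20).
With v₃ = 20, v = (-15, 5, 20), so v₁ = -15.

-15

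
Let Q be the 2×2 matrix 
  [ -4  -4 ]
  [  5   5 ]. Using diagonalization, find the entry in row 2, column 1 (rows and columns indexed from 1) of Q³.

Characteristic polynomial: r^2 - r = r(r - 1), so the eigenvalues are 0, 1.
r=1: eigenvector (-4, 5).
r=0: eigenvector (-1, 1).
P = [[-4, -1], [5, 1]], D = diag(1, 0), P⁻¹ = [[1, 1], [-5, -4]].
Q³ = P·diag(1, 0)·P⁻¹ = [[-4, -4], [5, 5]].
The requested entry is 5.

5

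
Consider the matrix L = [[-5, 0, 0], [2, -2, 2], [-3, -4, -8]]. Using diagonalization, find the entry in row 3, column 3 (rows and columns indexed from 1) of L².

56

Characteristic polynomial: μ^3 + 15μ^2 + 74μ + 120 = (μ + 4)(μ + 5)(μ + 6), so the eigenvalues are -6, -5, -4.
μ=-5: eigenvector (1, 0, -1).
μ=-6: eigenvector (0, 1, -2).
μ=-4: eigenvector (0, 1, -1).
P = [[1, 0, 0], [0, 1, 1], [-1, -2, -1]], D = diag(-5, -6, -4), P⁻¹ = [[1, 0, 0], [-1, -1, -1], [1, 2, 1]].
L² = P·diag(25, 36, 16)·P⁻¹ = [[25, 0, 0], [-20, -4, -20], [31, 40, 56]].
The requested entry is 56.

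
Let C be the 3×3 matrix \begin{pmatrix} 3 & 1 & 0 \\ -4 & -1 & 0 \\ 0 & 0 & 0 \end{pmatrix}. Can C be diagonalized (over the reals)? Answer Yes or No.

No

Characteristic polynomial: p(λ) = λ^3 - 2λ^2 + λ = λ(λ - 1)^2.
λ = 1 has algebraic multiplicity 2; rank(C − 1I) = 2, so geometric multiplicity = 1.
Geometric multiplicity < algebraic multiplicity, so C is not diagonalizable.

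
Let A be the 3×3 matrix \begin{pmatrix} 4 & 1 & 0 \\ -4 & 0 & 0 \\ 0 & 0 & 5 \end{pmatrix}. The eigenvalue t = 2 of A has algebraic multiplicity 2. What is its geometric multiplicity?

A − 2I = [[2, 1, 0], [-4, -2, 0], [0, 0, 3]].
This matrix has rank 2, so its null space has dimension 3 − 2 = 1.

1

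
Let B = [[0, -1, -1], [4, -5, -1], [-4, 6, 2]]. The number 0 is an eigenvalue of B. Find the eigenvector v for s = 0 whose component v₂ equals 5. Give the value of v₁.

B = [[0, -1, -1], [4, -5, -1], [-4, 6, 2]].
Solving (B)v = 0 gives the eigenspace spanned by (5, 5, -5).
With v₂ = 5, v = (5, 5, -5), so v₁ = 5.

5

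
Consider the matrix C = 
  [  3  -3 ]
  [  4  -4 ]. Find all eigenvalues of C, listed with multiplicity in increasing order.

-1, 0

Characteristic polynomial: p(r) = r^2 + r = r(r + 1).
Roots (with multiplicity): -1, 0.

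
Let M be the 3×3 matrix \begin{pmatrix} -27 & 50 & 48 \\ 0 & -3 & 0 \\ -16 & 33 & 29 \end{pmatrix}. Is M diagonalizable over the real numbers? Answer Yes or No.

No

Characteristic polynomial: p(λ) = λ^3 + λ^2 - 21λ - 45 = (λ - 5)(λ + 3)^2.
λ = -3 has algebraic multiplicity 2; rank(M + 3I) = 2, so geometric multiplicity = 1.
Geometric multiplicity < algebraic multiplicity, so M is not diagonalizable.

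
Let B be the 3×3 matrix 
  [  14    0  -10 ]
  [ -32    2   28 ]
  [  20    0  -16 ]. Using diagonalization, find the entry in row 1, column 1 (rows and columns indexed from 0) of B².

Characteristic polynomial: r^3 - 28r + 48 = (r - 4)(r - 2)(r + 6), so the eigenvalues are -6, 2, 4.
r=2: eigenvector (0, 1, 0).
r=-6: eigenvector (-1, 3, -2).
r=4: eigenvector (1, -2, 1).
P = [[0, -1, 1], [1, 3, -2], [0, -2, 1]], D = diag(2, -6, 4), P⁻¹ = [[1, 1, 1], [1, 0, -1], [2, 0, -1]].
B² = P·diag(4, 36, 16)·P⁻¹ = [[-4, 0, 20], [48, 4, -72], [-40, 0, 56]].
The requested entry is 4.

4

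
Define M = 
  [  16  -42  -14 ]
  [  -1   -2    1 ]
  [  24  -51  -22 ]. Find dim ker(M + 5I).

M + 5I = [[21, -42, -14], [-1, 3, 1], [24, -51, -17]].
This matrix has rank 2, so its null space has dimension 3 − 2 = 1.

1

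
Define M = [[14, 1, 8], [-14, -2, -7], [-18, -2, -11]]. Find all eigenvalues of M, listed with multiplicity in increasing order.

-2, -2, 5

Characteristic polynomial: p(t) = t^3 - t^2 - 16t - 20 = (t - 5)(t + 2)^2.
Roots (with multiplicity): -2, -2, 5.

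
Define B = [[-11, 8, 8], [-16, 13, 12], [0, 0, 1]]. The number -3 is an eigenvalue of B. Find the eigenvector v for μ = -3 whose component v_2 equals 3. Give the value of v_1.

B + 3I = [[-8, 8, 8], [-16, 16, 12], [0, 0, 4]].
Solving (B + 3I)v = 0 gives the eigenspace spanned by (3, 3, 0).
With v_2 = 3, v = (3, 3, 0), so v_1 = 3.

3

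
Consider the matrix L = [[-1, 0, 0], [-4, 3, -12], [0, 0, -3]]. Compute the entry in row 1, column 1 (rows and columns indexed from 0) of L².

Characteristic polynomial: λ^3 + λ^2 - 9λ - 9 = (λ - 3)(λ + 1)(λ + 3), so the eigenvalues are -3, -1, 3.
λ=-3: eigenvector (0, 2, 1).
λ=3: eigenvector (0, 1, 0).
λ=-1: eigenvector (1, 1, 0).
P = [[0, 0, 1], [2, 1, 1], [1, 0, 0]], D = diag(-3, 3, -1), P⁻¹ = [[0, 0, 1], [-1, 1, -2], [1, 0, 0]].
L² = P·diag(9, 9, 1)·P⁻¹ = [[1, 0, 0], [-8, 9, 0], [0, 0, 9]].
The requested entry is 9.

9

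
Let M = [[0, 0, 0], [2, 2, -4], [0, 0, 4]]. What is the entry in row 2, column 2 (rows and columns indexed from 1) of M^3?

Characteristic polynomial: r^3 - 6r^2 + 8r = r(r - 4)(r - 2), so the eigenvalues are 0, 2, 4.
r=4: eigenvector (0, -2, 1).
r=2: eigenvector (0, 1, 0).
r=0: eigenvector (1, -1, 0).
P = [[0, 0, 1], [-2, 1, -1], [1, 0, 0]], D = diag(4, 2, 0), P⁻¹ = [[0, 0, 1], [1, 1, 2], [1, 0, 0]].
M³ = P·diag(64, 8, 0)·P⁻¹ = [[0, 0, 0], [8, 8, -112], [0, 0, 64]].
The requested entry is 8.

8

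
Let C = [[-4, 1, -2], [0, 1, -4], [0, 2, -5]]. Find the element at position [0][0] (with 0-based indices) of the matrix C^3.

-64

Characteristic polynomial: μ^3 + 8μ^2 + 19μ + 12 = (μ + 1)(μ + 3)(μ + 4), so the eigenvalues are -4, -3, -1.
μ=-1: eigenvector (0, 2, 1).
μ=-3: eigenvector (1, -1, -1).
μ=-4: eigenvector (1, 0, 0).
P = [[0, 1, 1], [2, -1, 0], [1, -1, 0]], D = diag(-1, -3, -4), P⁻¹ = [[0, 1, -1], [0, 1, -2], [1, -1, 2]].
C³ = P·diag(-1, -27, -64)·P⁻¹ = [[-64, 37, -74], [0, 25, -52], [0, 26, -53]].
The requested entry is -64.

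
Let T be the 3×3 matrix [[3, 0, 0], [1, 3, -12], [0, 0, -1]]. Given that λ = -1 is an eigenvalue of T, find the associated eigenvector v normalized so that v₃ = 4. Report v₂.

12

T + 1I = [[4, 0, 0], [1, 4, -12], [0, 0, 0]].
Solving (T + 1I)v = 0 gives the eigenspace spanned by (0, 12, 4).
With v₃ = 4, v = (0, 12, 4), so v₂ = 12.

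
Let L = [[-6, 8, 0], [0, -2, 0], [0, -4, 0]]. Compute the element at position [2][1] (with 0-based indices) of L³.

-16

Characteristic polynomial: μ^3 + 8μ^2 + 12μ = μ(μ + 2)(μ + 6), so the eigenvalues are -6, -2, 0.
μ=-6: eigenvector (1, 0, 0).
μ=-2: eigenvector (2, 1, 2).
μ=0: eigenvector (0, 0, 1).
P = [[1, 2, 0], [0, 1, 0], [0, 2, 1]], D = diag(-6, -2, 0), P⁻¹ = [[1, -2, 0], [0, 1, 0], [0, -2, 1]].
L³ = P·diag(-216, -8, 0)·P⁻¹ = [[-216, 416, 0], [0, -8, 0], [0, -16, 0]].
The requested entry is -16.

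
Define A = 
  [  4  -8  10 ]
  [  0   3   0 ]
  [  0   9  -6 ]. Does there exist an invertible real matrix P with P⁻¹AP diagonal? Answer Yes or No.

Characteristic polynomial: p(μ) = μ^3 - μ^2 - 30μ + 72 = (μ - 4)(μ - 3)(μ + 6).
All 3 eigenvalues are distinct, so A is diagonalizable.

Yes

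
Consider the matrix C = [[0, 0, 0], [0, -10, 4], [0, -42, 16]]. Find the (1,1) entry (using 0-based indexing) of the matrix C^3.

-328

Characteristic polynomial: μ^3 - 6μ^2 + 8μ = μ(μ - 4)(μ - 2), so the eigenvalues are 0, 2, 4.
μ=2: eigenvector (0, 1, 3).
μ=0: eigenvector (1, 0, 0).
μ=4: eigenvector (0, 2, 7).
P = [[0, 1, 0], [1, 0, 2], [3, 0, 7]], D = diag(2, 0, 4), P⁻¹ = [[0, 7, -2], [1, 0, 0], [0, -3, 1]].
C³ = P·diag(8, 0, 64)·P⁻¹ = [[0, 0, 0], [0, -328, 112], [0, -1176, 400]].
The requested entry is -328.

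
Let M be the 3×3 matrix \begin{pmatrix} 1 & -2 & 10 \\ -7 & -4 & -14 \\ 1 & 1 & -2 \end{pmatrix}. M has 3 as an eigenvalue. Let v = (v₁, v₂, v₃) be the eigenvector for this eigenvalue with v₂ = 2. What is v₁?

M − 3I = [[-2, -2, 10], [-7, -7, -14], [1, 1, -5]].
Solving (M − 3I)v = 0 gives the eigenspace spanned by (-2, 2, 0).
With v₂ = 2, v = (-2, 2, 0), so v₁ = -2.

-2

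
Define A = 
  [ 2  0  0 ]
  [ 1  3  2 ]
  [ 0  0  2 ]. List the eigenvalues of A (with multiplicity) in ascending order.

2, 2, 3

Characteristic polynomial: p(λ) = λ^3 - 7λ^2 + 16λ - 12 = (λ - 3)(λ - 2)^2.
Roots (with multiplicity): 2, 2, 3.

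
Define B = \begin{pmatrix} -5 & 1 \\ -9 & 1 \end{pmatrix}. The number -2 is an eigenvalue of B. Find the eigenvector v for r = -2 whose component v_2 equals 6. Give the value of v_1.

2

B + 2I = [[-3, 1], [-9, 3]].
Solving (B + 2I)v = 0 gives the eigenspace spanned by (2, 6).
With v_2 = 6, v = (2, 6), so v_1 = 2.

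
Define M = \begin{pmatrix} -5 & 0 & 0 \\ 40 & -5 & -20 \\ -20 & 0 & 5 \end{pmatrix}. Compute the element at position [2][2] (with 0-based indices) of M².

Characteristic polynomial: r^3 + 5r^2 - 25r - 125 = (r - 5)(r + 5)^2, so the eigenvalues are -5, -5, 5.
r=-5: eigenvector (1, -4, 2).
r=-5: eigenvector (2, -7, 4).
r=5: eigenvector (0, -2, 1).
P = [[1, 2, 0], [-4, -7, -2], [2, 4, 1]], D = diag(-5, -5, 5), P⁻¹ = [[1, -2, -4], [0, 1, 2], [-2, 0, 1]].
M² = P·diag(25, 25, 25)·P⁻¹ = [[25, 0, 0], [0, 25, 0], [0, 0, 25]].
The requested entry is 25.

25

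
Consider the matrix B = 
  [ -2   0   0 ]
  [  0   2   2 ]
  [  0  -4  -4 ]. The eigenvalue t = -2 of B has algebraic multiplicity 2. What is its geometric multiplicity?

B + 2I = [[0, 0, 0], [0, 4, 2], [0, -4, -2]].
This matrix has rank 1, so its null space has dimension 3 − 1 = 2.

2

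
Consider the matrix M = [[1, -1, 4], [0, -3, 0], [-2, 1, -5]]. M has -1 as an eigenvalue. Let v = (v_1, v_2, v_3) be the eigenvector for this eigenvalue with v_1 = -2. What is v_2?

0

M + 1I = [[2, -1, 4], [0, -2, 0], [-2, 1, -4]].
Solving (M + 1I)v = 0 gives the eigenspace spanned by (-2, 0, 1).
With v_1 = -2, v = (-2, 0, 1), so v_2 = 0.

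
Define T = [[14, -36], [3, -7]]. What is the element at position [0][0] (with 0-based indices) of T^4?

Characteristic polynomial: s^2 - 7s + 10 = (s - 5)(s - 2), so the eigenvalues are 2, 5.
s=5: eigenvector (4, 1).
s=2: eigenvector (3, 1).
P = [[4, 3], [1, 1]], D = diag(5, 2), P⁻¹ = [[1, -3], [-1, 4]].
T⁴ = P·diag(625, 16)·P⁻¹ = [[2452, -7308], [609, -1811]].
The requested entry is 2452.

2452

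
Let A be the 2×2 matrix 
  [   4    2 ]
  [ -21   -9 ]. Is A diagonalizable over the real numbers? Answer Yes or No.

Characteristic polynomial: p(r) = r^2 + 5r + 6 = (r + 2)(r + 3).
All 2 eigenvalues are distinct, so A is diagonalizable.

Yes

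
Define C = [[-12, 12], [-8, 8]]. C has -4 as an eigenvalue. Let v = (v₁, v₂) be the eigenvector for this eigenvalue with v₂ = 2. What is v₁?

C + 4I = [[-8, 12], [-8, 12]].
Solving (C + 4I)v = 0 gives the eigenspace spanned by (3, 2).
With v₂ = 2, v = (3, 2), so v₁ = 3.

3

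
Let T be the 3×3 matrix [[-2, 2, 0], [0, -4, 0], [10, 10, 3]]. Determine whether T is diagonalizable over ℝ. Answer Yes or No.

Yes

Characteristic polynomial: p(λ) = λ^3 + 3λ^2 - 10λ - 24 = (λ - 3)(λ + 2)(λ + 4).
All 3 eigenvalues are distinct, so T is diagonalizable.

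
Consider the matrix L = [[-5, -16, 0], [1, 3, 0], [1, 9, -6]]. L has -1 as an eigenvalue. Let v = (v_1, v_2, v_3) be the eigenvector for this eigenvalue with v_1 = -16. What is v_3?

L + 1I = [[-4, -16, 0], [1, 4, 0], [1, 9, -5]].
Solving (L + 1I)v = 0 gives the eigenspace spanned by (-16, 4, 4).
With v_1 = -16, v = (-16, 4, 4), so v_3 = 4.

4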